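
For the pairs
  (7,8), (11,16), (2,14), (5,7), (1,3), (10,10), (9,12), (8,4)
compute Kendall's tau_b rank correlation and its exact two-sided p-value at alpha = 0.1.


Step 1: Enumerate the 28 unordered pairs (i,j) with i<j and classify each by sign(x_j-x_i) * sign(y_j-y_i).
  (1,2):dx=+4,dy=+8->C; (1,3):dx=-5,dy=+6->D; (1,4):dx=-2,dy=-1->C; (1,5):dx=-6,dy=-5->C
  (1,6):dx=+3,dy=+2->C; (1,7):dx=+2,dy=+4->C; (1,8):dx=+1,dy=-4->D; (2,3):dx=-9,dy=-2->C
  (2,4):dx=-6,dy=-9->C; (2,5):dx=-10,dy=-13->C; (2,6):dx=-1,dy=-6->C; (2,7):dx=-2,dy=-4->C
  (2,8):dx=-3,dy=-12->C; (3,4):dx=+3,dy=-7->D; (3,5):dx=-1,dy=-11->C; (3,6):dx=+8,dy=-4->D
  (3,7):dx=+7,dy=-2->D; (3,8):dx=+6,dy=-10->D; (4,5):dx=-4,dy=-4->C; (4,6):dx=+5,dy=+3->C
  (4,7):dx=+4,dy=+5->C; (4,8):dx=+3,dy=-3->D; (5,6):dx=+9,dy=+7->C; (5,7):dx=+8,dy=+9->C
  (5,8):dx=+7,dy=+1->C; (6,7):dx=-1,dy=+2->D; (6,8):dx=-2,dy=-6->C; (7,8):dx=-1,dy=-8->C
Step 2: C = 20, D = 8, total pairs = 28.
Step 3: tau = (C - D)/(n(n-1)/2) = (20 - 8)/28 = 0.428571.
Step 4: Exact two-sided p-value (enumerate n! = 40320 permutations of y under H0): p = 0.178869.
Step 5: alpha = 0.1. fail to reject H0.

tau_b = 0.4286 (C=20, D=8), p = 0.178869, fail to reject H0.


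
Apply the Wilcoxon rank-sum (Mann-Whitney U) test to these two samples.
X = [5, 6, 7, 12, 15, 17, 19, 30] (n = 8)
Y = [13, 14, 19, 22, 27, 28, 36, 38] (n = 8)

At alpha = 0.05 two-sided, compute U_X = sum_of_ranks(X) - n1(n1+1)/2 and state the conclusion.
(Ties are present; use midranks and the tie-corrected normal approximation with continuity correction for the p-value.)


Step 1: Combine and sort all 16 observations; assign midranks.
sorted (value, group): (5,X), (6,X), (7,X), (12,X), (13,Y), (14,Y), (15,X), (17,X), (19,X), (19,Y), (22,Y), (27,Y), (28,Y), (30,X), (36,Y), (38,Y)
ranks: 5->1, 6->2, 7->3, 12->4, 13->5, 14->6, 15->7, 17->8, 19->9.5, 19->9.5, 22->11, 27->12, 28->13, 30->14, 36->15, 38->16
Step 2: Rank sum for X: R1 = 1 + 2 + 3 + 4 + 7 + 8 + 9.5 + 14 = 48.5.
Step 3: U_X = R1 - n1(n1+1)/2 = 48.5 - 8*9/2 = 48.5 - 36 = 12.5.
       U_Y = n1*n2 - U_X = 64 - 12.5 = 51.5.
Step 4: Ties are present, so use the tie-corrected normal approximation (with continuity correction) for the p-value.
Step 5: p-value = 0.045840; compare to alpha = 0.05. reject H0.

U_X = 12.5, p = 0.045840, reject H0 at alpha = 0.05.


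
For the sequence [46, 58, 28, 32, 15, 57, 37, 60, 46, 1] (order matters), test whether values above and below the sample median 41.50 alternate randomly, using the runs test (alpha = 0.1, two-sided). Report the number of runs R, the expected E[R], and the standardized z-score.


Step 1: Compute median = 41.50; label A = above, B = below.
Labels in order: AABBBABAAB  (n_A = 5, n_B = 5)
Step 2: Count runs R = 6.
Step 3: Under H0 (random ordering), E[R] = 2*n_A*n_B/(n_A+n_B) + 1 = 2*5*5/10 + 1 = 6.0000.
        Var[R] = 2*n_A*n_B*(2*n_A*n_B - n_A - n_B) / ((n_A+n_B)^2 * (n_A+n_B-1)) = 2000/900 = 2.2222.
        SD[R] = 1.4907.
Step 4: R = E[R], so z = 0 with no continuity correction.
Step 5: Two-sided p-value via normal approximation = 2*(1 - Phi(|z|)) = 1.000000.
Step 6: alpha = 0.1. fail to reject H0.

R = 6, z = 0.0000, p = 1.000000, fail to reject H0.


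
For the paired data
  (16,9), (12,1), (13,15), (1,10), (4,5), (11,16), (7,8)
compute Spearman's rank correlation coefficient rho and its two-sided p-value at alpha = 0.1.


Step 1: Rank x and y separately (midranks; no ties here).
rank(x): 16->7, 12->5, 13->6, 1->1, 4->2, 11->4, 7->3
rank(y): 9->4, 1->1, 15->6, 10->5, 5->2, 16->7, 8->3
Step 2: d_i = R_x(i) - R_y(i); compute d_i^2.
  (7-4)^2=9, (5-1)^2=16, (6-6)^2=0, (1-5)^2=16, (2-2)^2=0, (4-7)^2=9, (3-3)^2=0
sum(d^2) = 50.
Step 3: rho = 1 - 6*50 / (7*(7^2 - 1)) = 1 - 300/336 = 0.107143.
Step 4: Under H0, t = rho * sqrt((n-2)/(1-rho^2)) = 0.2410 ~ t(5).
Step 5: Two-sided p-value from the t-distribution with 5 df = 0.819151.
Step 6: alpha = 0.1. fail to reject H0.

rho = 0.1071, p = 0.819151, fail to reject H0 at alpha = 0.1.


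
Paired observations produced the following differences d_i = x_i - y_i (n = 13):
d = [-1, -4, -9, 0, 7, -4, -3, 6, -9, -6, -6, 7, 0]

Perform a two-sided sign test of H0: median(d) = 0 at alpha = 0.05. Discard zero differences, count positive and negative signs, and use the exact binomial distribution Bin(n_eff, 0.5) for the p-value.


Step 1: Discard zero differences. Original n = 13; n_eff = number of nonzero differences = 11.
Nonzero differences (with sign): -1, -4, -9, +7, -4, -3, +6, -9, -6, -6, +7
Step 2: Count signs: positive = 3, negative = 8.
Step 3: Under H0: P(positive) = 0.5, so the number of positives S ~ Bin(11, 0.5).
Step 4: Two-sided exact p-value = sum of Bin(11,0.5) probabilities at or below the observed probability = 0.226562.
Step 5: alpha = 0.05. fail to reject H0.

n_eff = 11, pos = 3, neg = 8, p = 0.226562, fail to reject H0.


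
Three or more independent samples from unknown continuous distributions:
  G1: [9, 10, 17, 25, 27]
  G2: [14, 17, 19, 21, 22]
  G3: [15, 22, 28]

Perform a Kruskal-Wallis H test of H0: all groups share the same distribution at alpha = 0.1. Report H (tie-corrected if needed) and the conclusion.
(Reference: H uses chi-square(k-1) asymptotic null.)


Step 1: Combine all N = 13 observations and assign midranks.
sorted (value, group, rank): (9,G1,1), (10,G1,2), (14,G2,3), (15,G3,4), (17,G1,5.5), (17,G2,5.5), (19,G2,7), (21,G2,8), (22,G2,9.5), (22,G3,9.5), (25,G1,11), (27,G1,12), (28,G3,13)
Step 2: Sum ranks within each group.
R_1 = 31.5 (n_1 = 5)
R_2 = 33 (n_2 = 5)
R_3 = 26.5 (n_3 = 3)
Step 3: H = 12/(N(N+1)) * sum(R_i^2/n_i) - 3(N+1)
     = 12/(13*14) * (31.5^2/5 + 33^2/5 + 26.5^2/3) - 3*14
     = 0.065934 * 650.333 - 42
     = 0.879121.
Step 4: Ties present; correction factor C = 1 - 12/(13^3 - 13) = 0.994505. Corrected H = 0.879121 / 0.994505 = 0.883978.
Step 5: Under H0, H ~ chi^2(2); p-value = 0.642757.
Step 6: alpha = 0.1. fail to reject H0.

H = 0.8840, df = 2, p = 0.642757, fail to reject H0.


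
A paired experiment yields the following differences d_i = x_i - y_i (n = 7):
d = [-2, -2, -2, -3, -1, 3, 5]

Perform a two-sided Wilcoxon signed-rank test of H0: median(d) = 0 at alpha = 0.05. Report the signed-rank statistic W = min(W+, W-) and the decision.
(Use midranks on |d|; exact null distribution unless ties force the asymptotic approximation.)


Step 1: Drop any zero differences (none here) and take |d_i|.
|d| = [2, 2, 2, 3, 1, 3, 5]
Step 2: Midrank |d_i| (ties get averaged ranks).
ranks: |2|->3, |2|->3, |2|->3, |3|->5.5, |1|->1, |3|->5.5, |5|->7
Step 3: Attach original signs; sum ranks with positive sign and with negative sign.
W+ = 5.5 + 7 = 12.5
W- = 3 + 3 + 3 + 5.5 + 1 = 15.5
(Check: W+ + W- = 28 should equal n(n+1)/2 = 28.)
Step 4: Test statistic W = min(W+, W-) = 12.5.
Step 5: Ties in |d|, so use the tie-corrected normal approximation.
        E[W] = n(n+1)/4 = 7*8/4 = 14.
        Tie groups: |d|=2 (t=3), |d|=3 (t=2); sum(t^3 - t) = 30.
        Var[W] = n(n+1)(2n+1)/24 - sum(t^3-t)/48 = 840/24 - 30/48 = 34.375.
        z = (W - E[W]) / sqrt(Var[W]) = (12.5 - 14) / 5.8630 = -0.2558.
        Two-sided p = 2*Phi(z) = 0.798074.
Step 6: alpha = 0.05. fail to reject H0.

W+ = 12.5, W- = 15.5, W = min = 12.5, p = 0.798074, fail to reject H0.


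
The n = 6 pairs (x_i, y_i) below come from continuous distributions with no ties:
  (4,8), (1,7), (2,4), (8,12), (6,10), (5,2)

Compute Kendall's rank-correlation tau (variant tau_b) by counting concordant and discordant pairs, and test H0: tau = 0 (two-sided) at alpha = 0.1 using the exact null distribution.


Step 1: Enumerate the 15 unordered pairs (i,j) with i<j and classify each by sign(x_j-x_i) * sign(y_j-y_i).
  (1,2):dx=-3,dy=-1->C; (1,3):dx=-2,dy=-4->C; (1,4):dx=+4,dy=+4->C; (1,5):dx=+2,dy=+2->C
  (1,6):dx=+1,dy=-6->D; (2,3):dx=+1,dy=-3->D; (2,4):dx=+7,dy=+5->C; (2,5):dx=+5,dy=+3->C
  (2,6):dx=+4,dy=-5->D; (3,4):dx=+6,dy=+8->C; (3,5):dx=+4,dy=+6->C; (3,6):dx=+3,dy=-2->D
  (4,5):dx=-2,dy=-2->C; (4,6):dx=-3,dy=-10->C; (5,6):dx=-1,dy=-8->C
Step 2: C = 11, D = 4, total pairs = 15.
Step 3: tau = (C - D)/(n(n-1)/2) = (11 - 4)/15 = 0.466667.
Step 4: Exact two-sided p-value (enumerate n! = 720 permutations of y under H0): p = 0.272222.
Step 5: alpha = 0.1. fail to reject H0.

tau_b = 0.4667 (C=11, D=4), p = 0.272222, fail to reject H0.


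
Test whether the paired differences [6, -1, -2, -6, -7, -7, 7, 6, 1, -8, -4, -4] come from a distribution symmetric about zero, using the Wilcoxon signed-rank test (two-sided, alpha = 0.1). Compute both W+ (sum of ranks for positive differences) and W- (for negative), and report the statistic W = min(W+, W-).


Step 1: Drop any zero differences (none here) and take |d_i|.
|d| = [6, 1, 2, 6, 7, 7, 7, 6, 1, 8, 4, 4]
Step 2: Midrank |d_i| (ties get averaged ranks).
ranks: |6|->7, |1|->1.5, |2|->3, |6|->7, |7|->10, |7|->10, |7|->10, |6|->7, |1|->1.5, |8|->12, |4|->4.5, |4|->4.5
Step 3: Attach original signs; sum ranks with positive sign and with negative sign.
W+ = 7 + 10 + 7 + 1.5 = 25.5
W- = 1.5 + 3 + 7 + 10 + 10 + 12 + 4.5 + 4.5 = 52.5
(Check: W+ + W- = 78 should equal n(n+1)/2 = 78.)
Step 4: Test statistic W = min(W+, W-) = 25.5.
Step 5: Ties in |d|, so use the tie-corrected normal approximation.
        E[W] = n(n+1)/4 = 12*13/4 = 39.
        Tie groups: |d|=1 (t=2), |d|=4 (t=2), |d|=6 (t=3), |d|=7 (t=3); sum(t^3 - t) = 60.
        Var[W] = n(n+1)(2n+1)/24 - sum(t^3-t)/48 = 3900/24 - 60/48 = 161.25.
        z = (W - E[W]) / sqrt(Var[W]) = (25.5 - 39) / 12.6984 = -1.0631.
        Two-sided p = 2*Phi(z) = 0.287726.
Step 6: alpha = 0.1. fail to reject H0.

W+ = 25.5, W- = 52.5, W = min = 25.5, p = 0.287726, fail to reject H0.


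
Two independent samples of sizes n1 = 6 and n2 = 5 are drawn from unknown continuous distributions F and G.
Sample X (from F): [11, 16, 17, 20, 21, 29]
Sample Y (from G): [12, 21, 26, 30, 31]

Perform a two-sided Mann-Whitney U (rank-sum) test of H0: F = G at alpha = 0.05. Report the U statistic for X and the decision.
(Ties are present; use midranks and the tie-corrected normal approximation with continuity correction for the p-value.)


Step 1: Combine and sort all 11 observations; assign midranks.
sorted (value, group): (11,X), (12,Y), (16,X), (17,X), (20,X), (21,X), (21,Y), (26,Y), (29,X), (30,Y), (31,Y)
ranks: 11->1, 12->2, 16->3, 17->4, 20->5, 21->6.5, 21->6.5, 26->8, 29->9, 30->10, 31->11
Step 2: Rank sum for X: R1 = 1 + 3 + 4 + 5 + 6.5 + 9 = 28.5.
Step 3: U_X = R1 - n1(n1+1)/2 = 28.5 - 6*7/2 = 28.5 - 21 = 7.5.
       U_Y = n1*n2 - U_X = 30 - 7.5 = 22.5.
Step 4: Ties are present, so use the tie-corrected normal approximation (with continuity correction) for the p-value.
Step 5: p-value = 0.200217; compare to alpha = 0.05. fail to reject H0.

U_X = 7.5, p = 0.200217, fail to reject H0 at alpha = 0.05.


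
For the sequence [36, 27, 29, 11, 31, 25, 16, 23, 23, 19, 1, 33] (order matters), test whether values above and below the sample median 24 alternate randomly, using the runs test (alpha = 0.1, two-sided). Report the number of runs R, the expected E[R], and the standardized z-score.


Step 1: Compute median = 24; label A = above, B = below.
Labels in order: AAABAABBBBBA  (n_A = 6, n_B = 6)
Step 2: Count runs R = 5.
Step 3: Under H0 (random ordering), E[R] = 2*n_A*n_B/(n_A+n_B) + 1 = 2*6*6/12 + 1 = 7.0000.
        Var[R] = 2*n_A*n_B*(2*n_A*n_B - n_A - n_B) / ((n_A+n_B)^2 * (n_A+n_B-1)) = 4320/1584 = 2.7273.
        SD[R] = 1.6514.
Step 4: Continuity-corrected z = (R + 0.5 - E[R]) / SD[R] = (5 + 0.5 - 7.0000) / 1.6514 = -0.9083.
Step 5: Two-sided p-value via normal approximation = 2*(1 - Phi(|z|)) = 0.363722.
Step 6: alpha = 0.1. fail to reject H0.

R = 5, z = -0.9083, p = 0.363722, fail to reject H0.


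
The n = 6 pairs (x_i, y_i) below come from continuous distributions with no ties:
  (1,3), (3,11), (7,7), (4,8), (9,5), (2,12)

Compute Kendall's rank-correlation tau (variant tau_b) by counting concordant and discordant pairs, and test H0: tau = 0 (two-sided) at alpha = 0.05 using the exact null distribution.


Step 1: Enumerate the 15 unordered pairs (i,j) with i<j and classify each by sign(x_j-x_i) * sign(y_j-y_i).
  (1,2):dx=+2,dy=+8->C; (1,3):dx=+6,dy=+4->C; (1,4):dx=+3,dy=+5->C; (1,5):dx=+8,dy=+2->C
  (1,6):dx=+1,dy=+9->C; (2,3):dx=+4,dy=-4->D; (2,4):dx=+1,dy=-3->D; (2,5):dx=+6,dy=-6->D
  (2,6):dx=-1,dy=+1->D; (3,4):dx=-3,dy=+1->D; (3,5):dx=+2,dy=-2->D; (3,6):dx=-5,dy=+5->D
  (4,5):dx=+5,dy=-3->D; (4,6):dx=-2,dy=+4->D; (5,6):dx=-7,dy=+7->D
Step 2: C = 5, D = 10, total pairs = 15.
Step 3: tau = (C - D)/(n(n-1)/2) = (5 - 10)/15 = -0.333333.
Step 4: Exact two-sided p-value (enumerate n! = 720 permutations of y under H0): p = 0.469444.
Step 5: alpha = 0.05. fail to reject H0.

tau_b = -0.3333 (C=5, D=10), p = 0.469444, fail to reject H0.


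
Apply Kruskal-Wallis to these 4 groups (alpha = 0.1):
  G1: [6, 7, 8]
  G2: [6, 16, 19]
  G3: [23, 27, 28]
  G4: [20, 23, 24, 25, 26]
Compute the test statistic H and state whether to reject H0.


Step 1: Combine all N = 14 observations and assign midranks.
sorted (value, group, rank): (6,G1,1.5), (6,G2,1.5), (7,G1,3), (8,G1,4), (16,G2,5), (19,G2,6), (20,G4,7), (23,G3,8.5), (23,G4,8.5), (24,G4,10), (25,G4,11), (26,G4,12), (27,G3,13), (28,G3,14)
Step 2: Sum ranks within each group.
R_1 = 8.5 (n_1 = 3)
R_2 = 12.5 (n_2 = 3)
R_3 = 35.5 (n_3 = 3)
R_4 = 48.5 (n_4 = 5)
Step 3: H = 12/(N(N+1)) * sum(R_i^2/n_i) - 3(N+1)
     = 12/(14*15) * (8.5^2/3 + 12.5^2/3 + 35.5^2/3 + 48.5^2/5) - 3*15
     = 0.057143 * 966.7 - 45
     = 10.240000.
Step 4: Ties present; correction factor C = 1 - 12/(14^3 - 14) = 0.995604. Corrected H = 10.240000 / 0.995604 = 10.285210.
Step 5: Under H0, H ~ chi^2(3); p-value = 0.016291.
Step 6: alpha = 0.1. reject H0.

H = 10.2852, df = 3, p = 0.016291, reject H0.


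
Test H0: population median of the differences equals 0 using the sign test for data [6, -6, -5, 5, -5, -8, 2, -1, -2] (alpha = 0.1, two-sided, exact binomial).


Step 1: Discard zero differences. Original n = 9; n_eff = number of nonzero differences = 9.
Nonzero differences (with sign): +6, -6, -5, +5, -5, -8, +2, -1, -2
Step 2: Count signs: positive = 3, negative = 6.
Step 3: Under H0: P(positive) = 0.5, so the number of positives S ~ Bin(9, 0.5).
Step 4: Two-sided exact p-value = sum of Bin(9,0.5) probabilities at or below the observed probability = 0.507812.
Step 5: alpha = 0.1. fail to reject H0.

n_eff = 9, pos = 3, neg = 6, p = 0.507812, fail to reject H0.


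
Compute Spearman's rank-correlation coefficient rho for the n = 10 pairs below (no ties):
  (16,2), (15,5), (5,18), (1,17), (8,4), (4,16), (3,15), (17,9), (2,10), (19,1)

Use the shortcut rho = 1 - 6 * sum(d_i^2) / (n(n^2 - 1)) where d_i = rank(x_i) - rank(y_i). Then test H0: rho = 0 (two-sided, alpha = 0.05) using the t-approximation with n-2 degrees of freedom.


Step 1: Rank x and y separately (midranks; no ties here).
rank(x): 16->8, 15->7, 5->5, 1->1, 8->6, 4->4, 3->3, 17->9, 2->2, 19->10
rank(y): 2->2, 5->4, 18->10, 17->9, 4->3, 16->8, 15->7, 9->5, 10->6, 1->1
Step 2: d_i = R_x(i) - R_y(i); compute d_i^2.
  (8-2)^2=36, (7-4)^2=9, (5-10)^2=25, (1-9)^2=64, (6-3)^2=9, (4-8)^2=16, (3-7)^2=16, (9-5)^2=16, (2-6)^2=16, (10-1)^2=81
sum(d^2) = 288.
Step 3: rho = 1 - 6*288 / (10*(10^2 - 1)) = 1 - 1728/990 = -0.745455.
Step 4: Under H0, t = rho * sqrt((n-2)/(1-rho^2)) = -3.1632 ~ t(8).
Step 5: Two-sided p-value from the t-distribution with 8 df = 0.013330.
Step 6: alpha = 0.05. reject H0.

rho = -0.7455, p = 0.013330, reject H0 at alpha = 0.05.


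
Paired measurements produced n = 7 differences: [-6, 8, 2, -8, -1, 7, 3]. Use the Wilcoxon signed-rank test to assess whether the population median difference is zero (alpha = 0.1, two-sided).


Step 1: Drop any zero differences (none here) and take |d_i|.
|d| = [6, 8, 2, 8, 1, 7, 3]
Step 2: Midrank |d_i| (ties get averaged ranks).
ranks: |6|->4, |8|->6.5, |2|->2, |8|->6.5, |1|->1, |7|->5, |3|->3
Step 3: Attach original signs; sum ranks with positive sign and with negative sign.
W+ = 6.5 + 2 + 5 + 3 = 16.5
W- = 4 + 6.5 + 1 = 11.5
(Check: W+ + W- = 28 should equal n(n+1)/2 = 28.)
Step 4: Test statistic W = min(W+, W-) = 11.5.
Step 5: Ties in |d|, so use the tie-corrected normal approximation.
        E[W] = n(n+1)/4 = 7*8/4 = 14.
        Tie groups: |d|=8 (t=2); sum(t^3 - t) = 6.
        Var[W] = n(n+1)(2n+1)/24 - sum(t^3-t)/48 = 840/24 - 6/48 = 34.875.
        z = (W - E[W]) / sqrt(Var[W]) = (11.5 - 14) / 5.9055 = -0.4233.
        Two-sided p = 2*Phi(z) = 0.672052.
Step 6: alpha = 0.1. fail to reject H0.

W+ = 16.5, W- = 11.5, W = min = 11.5, p = 0.672052, fail to reject H0.


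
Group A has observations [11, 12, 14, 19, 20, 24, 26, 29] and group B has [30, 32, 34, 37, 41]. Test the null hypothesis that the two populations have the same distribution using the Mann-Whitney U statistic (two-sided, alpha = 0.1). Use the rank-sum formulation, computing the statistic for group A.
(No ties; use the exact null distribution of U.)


Step 1: Combine and sort all 13 observations; assign midranks.
sorted (value, group): (11,X), (12,X), (14,X), (19,X), (20,X), (24,X), (26,X), (29,X), (30,Y), (32,Y), (34,Y), (37,Y), (41,Y)
ranks: 11->1, 12->2, 14->3, 19->4, 20->5, 24->6, 26->7, 29->8, 30->9, 32->10, 34->11, 37->12, 41->13
Step 2: Rank sum for X: R1 = 1 + 2 + 3 + 4 + 5 + 6 + 7 + 8 = 36.
Step 3: U_X = R1 - n1(n1+1)/2 = 36 - 8*9/2 = 36 - 36 = 0.
       U_Y = n1*n2 - U_X = 40 - 0 = 40.
Step 4: No ties, so the exact null distribution of U (based on enumerating the C(13,8) = 1287 equally likely rank assignments) gives the two-sided p-value.
Step 5: p-value = 0.001554; compare to alpha = 0.1. reject H0.

U_X = 0, p = 0.001554, reject H0 at alpha = 0.1.


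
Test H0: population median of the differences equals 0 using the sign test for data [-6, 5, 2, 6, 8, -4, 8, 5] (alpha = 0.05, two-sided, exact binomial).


Step 1: Discard zero differences. Original n = 8; n_eff = number of nonzero differences = 8.
Nonzero differences (with sign): -6, +5, +2, +6, +8, -4, +8, +5
Step 2: Count signs: positive = 6, negative = 2.
Step 3: Under H0: P(positive) = 0.5, so the number of positives S ~ Bin(8, 0.5).
Step 4: Two-sided exact p-value = sum of Bin(8,0.5) probabilities at or below the observed probability = 0.289062.
Step 5: alpha = 0.05. fail to reject H0.

n_eff = 8, pos = 6, neg = 2, p = 0.289062, fail to reject H0.


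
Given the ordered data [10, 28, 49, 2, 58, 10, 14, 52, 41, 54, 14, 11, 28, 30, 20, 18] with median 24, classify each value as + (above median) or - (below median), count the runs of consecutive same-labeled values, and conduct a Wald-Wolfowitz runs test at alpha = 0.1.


Step 1: Compute median = 24; label A = above, B = below.
Labels in order: BAABABBAAABBAABB  (n_A = 8, n_B = 8)
Step 2: Count runs R = 9.
Step 3: Under H0 (random ordering), E[R] = 2*n_A*n_B/(n_A+n_B) + 1 = 2*8*8/16 + 1 = 9.0000.
        Var[R] = 2*n_A*n_B*(2*n_A*n_B - n_A - n_B) / ((n_A+n_B)^2 * (n_A+n_B-1)) = 14336/3840 = 3.7333.
        SD[R] = 1.9322.
Step 4: R = E[R], so z = 0 with no continuity correction.
Step 5: Two-sided p-value via normal approximation = 2*(1 - Phi(|z|)) = 1.000000.
Step 6: alpha = 0.1. fail to reject H0.

R = 9, z = 0.0000, p = 1.000000, fail to reject H0.


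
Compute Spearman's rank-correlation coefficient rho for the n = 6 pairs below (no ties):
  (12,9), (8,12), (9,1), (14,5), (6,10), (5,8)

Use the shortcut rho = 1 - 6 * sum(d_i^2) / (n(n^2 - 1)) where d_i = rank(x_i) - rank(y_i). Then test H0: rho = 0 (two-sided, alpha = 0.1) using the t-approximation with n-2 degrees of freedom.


Step 1: Rank x and y separately (midranks; no ties here).
rank(x): 12->5, 8->3, 9->4, 14->6, 6->2, 5->1
rank(y): 9->4, 12->6, 1->1, 5->2, 10->5, 8->3
Step 2: d_i = R_x(i) - R_y(i); compute d_i^2.
  (5-4)^2=1, (3-6)^2=9, (4-1)^2=9, (6-2)^2=16, (2-5)^2=9, (1-3)^2=4
sum(d^2) = 48.
Step 3: rho = 1 - 6*48 / (6*(6^2 - 1)) = 1 - 288/210 = -0.371429.
Step 4: Under H0, t = rho * sqrt((n-2)/(1-rho^2)) = -0.8001 ~ t(4).
Step 5: Two-sided p-value from the t-distribution with 4 df = 0.468478.
Step 6: alpha = 0.1. fail to reject H0.

rho = -0.3714, p = 0.468478, fail to reject H0 at alpha = 0.1.


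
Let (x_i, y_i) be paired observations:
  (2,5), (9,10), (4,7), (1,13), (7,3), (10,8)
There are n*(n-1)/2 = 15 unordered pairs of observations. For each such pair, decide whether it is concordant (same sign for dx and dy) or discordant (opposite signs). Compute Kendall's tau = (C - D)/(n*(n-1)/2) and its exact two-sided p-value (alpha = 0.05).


Step 1: Enumerate the 15 unordered pairs (i,j) with i<j and classify each by sign(x_j-x_i) * sign(y_j-y_i).
  (1,2):dx=+7,dy=+5->C; (1,3):dx=+2,dy=+2->C; (1,4):dx=-1,dy=+8->D; (1,5):dx=+5,dy=-2->D
  (1,6):dx=+8,dy=+3->C; (2,3):dx=-5,dy=-3->C; (2,4):dx=-8,dy=+3->D; (2,5):dx=-2,dy=-7->C
  (2,6):dx=+1,dy=-2->D; (3,4):dx=-3,dy=+6->D; (3,5):dx=+3,dy=-4->D; (3,6):dx=+6,dy=+1->C
  (4,5):dx=+6,dy=-10->D; (4,6):dx=+9,dy=-5->D; (5,6):dx=+3,dy=+5->C
Step 2: C = 7, D = 8, total pairs = 15.
Step 3: tau = (C - D)/(n(n-1)/2) = (7 - 8)/15 = -0.066667.
Step 4: Exact two-sided p-value (enumerate n! = 720 permutations of y under H0): p = 1.000000.
Step 5: alpha = 0.05. fail to reject H0.

tau_b = -0.0667 (C=7, D=8), p = 1.000000, fail to reject H0.


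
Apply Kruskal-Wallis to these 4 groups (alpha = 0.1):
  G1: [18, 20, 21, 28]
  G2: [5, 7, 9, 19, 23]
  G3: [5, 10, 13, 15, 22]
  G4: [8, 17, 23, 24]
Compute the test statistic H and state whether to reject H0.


Step 1: Combine all N = 18 observations and assign midranks.
sorted (value, group, rank): (5,G2,1.5), (5,G3,1.5), (7,G2,3), (8,G4,4), (9,G2,5), (10,G3,6), (13,G3,7), (15,G3,8), (17,G4,9), (18,G1,10), (19,G2,11), (20,G1,12), (21,G1,13), (22,G3,14), (23,G2,15.5), (23,G4,15.5), (24,G4,17), (28,G1,18)
Step 2: Sum ranks within each group.
R_1 = 53 (n_1 = 4)
R_2 = 36 (n_2 = 5)
R_3 = 36.5 (n_3 = 5)
R_4 = 45.5 (n_4 = 4)
Step 3: H = 12/(N(N+1)) * sum(R_i^2/n_i) - 3(N+1)
     = 12/(18*19) * (53^2/4 + 36^2/5 + 36.5^2/5 + 45.5^2/4) - 3*19
     = 0.035088 * 1745.46 - 57
     = 4.244298.
Step 4: Ties present; correction factor C = 1 - 12/(18^3 - 18) = 0.997936. Corrected H = 4.244298 / 0.997936 = 4.253077.
Step 5: Under H0, H ~ chi^2(3); p-value = 0.235401.
Step 6: alpha = 0.1. fail to reject H0.

H = 4.2531, df = 3, p = 0.235401, fail to reject H0.


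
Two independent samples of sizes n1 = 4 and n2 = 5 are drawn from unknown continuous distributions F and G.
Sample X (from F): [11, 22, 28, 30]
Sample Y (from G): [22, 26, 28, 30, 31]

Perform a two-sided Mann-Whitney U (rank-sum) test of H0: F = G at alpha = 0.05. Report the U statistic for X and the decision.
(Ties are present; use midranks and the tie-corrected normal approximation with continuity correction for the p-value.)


Step 1: Combine and sort all 9 observations; assign midranks.
sorted (value, group): (11,X), (22,X), (22,Y), (26,Y), (28,X), (28,Y), (30,X), (30,Y), (31,Y)
ranks: 11->1, 22->2.5, 22->2.5, 26->4, 28->5.5, 28->5.5, 30->7.5, 30->7.5, 31->9
Step 2: Rank sum for X: R1 = 1 + 2.5 + 5.5 + 7.5 = 16.5.
Step 3: U_X = R1 - n1(n1+1)/2 = 16.5 - 4*5/2 = 16.5 - 10 = 6.5.
       U_Y = n1*n2 - U_X = 20 - 6.5 = 13.5.
Step 4: Ties are present, so use the tie-corrected normal approximation (with continuity correction) for the p-value.
Step 5: p-value = 0.456750; compare to alpha = 0.05. fail to reject H0.

U_X = 6.5, p = 0.456750, fail to reject H0 at alpha = 0.05.


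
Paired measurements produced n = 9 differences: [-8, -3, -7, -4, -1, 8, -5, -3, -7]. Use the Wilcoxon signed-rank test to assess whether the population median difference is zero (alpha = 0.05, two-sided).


Step 1: Drop any zero differences (none here) and take |d_i|.
|d| = [8, 3, 7, 4, 1, 8, 5, 3, 7]
Step 2: Midrank |d_i| (ties get averaged ranks).
ranks: |8|->8.5, |3|->2.5, |7|->6.5, |4|->4, |1|->1, |8|->8.5, |5|->5, |3|->2.5, |7|->6.5
Step 3: Attach original signs; sum ranks with positive sign and with negative sign.
W+ = 8.5 = 8.5
W- = 8.5 + 2.5 + 6.5 + 4 + 1 + 5 + 2.5 + 6.5 = 36.5
(Check: W+ + W- = 45 should equal n(n+1)/2 = 45.)
Step 4: Test statistic W = min(W+, W-) = 8.5.
Step 5: Ties in |d|, so use the tie-corrected normal approximation.
        E[W] = n(n+1)/4 = 9*10/4 = 22.5.
        Tie groups: |d|=3 (t=2), |d|=7 (t=2), |d|=8 (t=2); sum(t^3 - t) = 18.
        Var[W] = n(n+1)(2n+1)/24 - sum(t^3-t)/48 = 1710/24 - 18/48 = 70.875.
        z = (W - E[W]) / sqrt(Var[W]) = (8.5 - 22.5) / 8.4187 = -1.6630.
        Two-sided p = 2*Phi(z) = 0.096321.
Step 6: alpha = 0.05. fail to reject H0.

W+ = 8.5, W- = 36.5, W = min = 8.5, p = 0.096321, fail to reject H0.


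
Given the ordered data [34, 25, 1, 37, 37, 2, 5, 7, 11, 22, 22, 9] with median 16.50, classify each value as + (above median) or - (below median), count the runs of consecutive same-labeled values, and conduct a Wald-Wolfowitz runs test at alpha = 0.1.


Step 1: Compute median = 16.50; label A = above, B = below.
Labels in order: AABAABBBBAAB  (n_A = 6, n_B = 6)
Step 2: Count runs R = 6.
Step 3: Under H0 (random ordering), E[R] = 2*n_A*n_B/(n_A+n_B) + 1 = 2*6*6/12 + 1 = 7.0000.
        Var[R] = 2*n_A*n_B*(2*n_A*n_B - n_A - n_B) / ((n_A+n_B)^2 * (n_A+n_B-1)) = 4320/1584 = 2.7273.
        SD[R] = 1.6514.
Step 4: Continuity-corrected z = (R + 0.5 - E[R]) / SD[R] = (6 + 0.5 - 7.0000) / 1.6514 = -0.3028.
Step 5: Two-sided p-value via normal approximation = 2*(1 - Phi(|z|)) = 0.762069.
Step 6: alpha = 0.1. fail to reject H0.

R = 6, z = -0.3028, p = 0.762069, fail to reject H0.


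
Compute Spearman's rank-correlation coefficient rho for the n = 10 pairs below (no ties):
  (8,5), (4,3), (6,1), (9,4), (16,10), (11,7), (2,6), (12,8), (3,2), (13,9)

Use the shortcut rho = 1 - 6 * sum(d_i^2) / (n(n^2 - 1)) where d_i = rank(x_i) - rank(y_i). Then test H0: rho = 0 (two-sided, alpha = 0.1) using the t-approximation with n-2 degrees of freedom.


Step 1: Rank x and y separately (midranks; no ties here).
rank(x): 8->5, 4->3, 6->4, 9->6, 16->10, 11->7, 2->1, 12->8, 3->2, 13->9
rank(y): 5->5, 3->3, 1->1, 4->4, 10->10, 7->7, 6->6, 8->8, 2->2, 9->9
Step 2: d_i = R_x(i) - R_y(i); compute d_i^2.
  (5-5)^2=0, (3-3)^2=0, (4-1)^2=9, (6-4)^2=4, (10-10)^2=0, (7-7)^2=0, (1-6)^2=25, (8-8)^2=0, (2-2)^2=0, (9-9)^2=0
sum(d^2) = 38.
Step 3: rho = 1 - 6*38 / (10*(10^2 - 1)) = 1 - 228/990 = 0.769697.
Step 4: Under H0, t = rho * sqrt((n-2)/(1-rho^2)) = 3.4101 ~ t(8).
Step 5: Two-sided p-value from the t-distribution with 8 df = 0.009222.
Step 6: alpha = 0.1. reject H0.

rho = 0.7697, p = 0.009222, reject H0 at alpha = 0.1.


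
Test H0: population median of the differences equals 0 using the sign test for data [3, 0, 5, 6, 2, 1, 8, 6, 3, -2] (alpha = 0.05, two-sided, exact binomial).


Step 1: Discard zero differences. Original n = 10; n_eff = number of nonzero differences = 9.
Nonzero differences (with sign): +3, +5, +6, +2, +1, +8, +6, +3, -2
Step 2: Count signs: positive = 8, negative = 1.
Step 3: Under H0: P(positive) = 0.5, so the number of positives S ~ Bin(9, 0.5).
Step 4: Two-sided exact p-value = sum of Bin(9,0.5) probabilities at or below the observed probability = 0.039062.
Step 5: alpha = 0.05. reject H0.

n_eff = 9, pos = 8, neg = 1, p = 0.039062, reject H0.


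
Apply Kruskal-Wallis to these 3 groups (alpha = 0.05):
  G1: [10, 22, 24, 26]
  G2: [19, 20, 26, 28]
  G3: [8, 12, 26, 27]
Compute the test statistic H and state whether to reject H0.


Step 1: Combine all N = 12 observations and assign midranks.
sorted (value, group, rank): (8,G3,1), (10,G1,2), (12,G3,3), (19,G2,4), (20,G2,5), (22,G1,6), (24,G1,7), (26,G1,9), (26,G2,9), (26,G3,9), (27,G3,11), (28,G2,12)
Step 2: Sum ranks within each group.
R_1 = 24 (n_1 = 4)
R_2 = 30 (n_2 = 4)
R_3 = 24 (n_3 = 4)
Step 3: H = 12/(N(N+1)) * sum(R_i^2/n_i) - 3(N+1)
     = 12/(12*13) * (24^2/4 + 30^2/4 + 24^2/4) - 3*13
     = 0.076923 * 513 - 39
     = 0.461538.
Step 4: Ties present; correction factor C = 1 - 24/(12^3 - 12) = 0.986014. Corrected H = 0.461538 / 0.986014 = 0.468085.
Step 5: Under H0, H ~ chi^2(2); p-value = 0.791328.
Step 6: alpha = 0.05. fail to reject H0.

H = 0.4681, df = 2, p = 0.791328, fail to reject H0.


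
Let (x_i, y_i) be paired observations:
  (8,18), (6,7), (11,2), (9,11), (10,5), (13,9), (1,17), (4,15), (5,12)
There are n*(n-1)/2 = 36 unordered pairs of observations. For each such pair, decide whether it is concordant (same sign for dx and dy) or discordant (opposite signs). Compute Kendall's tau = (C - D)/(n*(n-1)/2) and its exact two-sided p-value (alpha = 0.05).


Step 1: Enumerate the 36 unordered pairs (i,j) with i<j and classify each by sign(x_j-x_i) * sign(y_j-y_i).
  (1,2):dx=-2,dy=-11->C; (1,3):dx=+3,dy=-16->D; (1,4):dx=+1,dy=-7->D; (1,5):dx=+2,dy=-13->D
  (1,6):dx=+5,dy=-9->D; (1,7):dx=-7,dy=-1->C; (1,8):dx=-4,dy=-3->C; (1,9):dx=-3,dy=-6->C
  (2,3):dx=+5,dy=-5->D; (2,4):dx=+3,dy=+4->C; (2,5):dx=+4,dy=-2->D; (2,6):dx=+7,dy=+2->C
  (2,7):dx=-5,dy=+10->D; (2,8):dx=-2,dy=+8->D; (2,9):dx=-1,dy=+5->D; (3,4):dx=-2,dy=+9->D
  (3,5):dx=-1,dy=+3->D; (3,6):dx=+2,dy=+7->C; (3,7):dx=-10,dy=+15->D; (3,8):dx=-7,dy=+13->D
  (3,9):dx=-6,dy=+10->D; (4,5):dx=+1,dy=-6->D; (4,6):dx=+4,dy=-2->D; (4,7):dx=-8,dy=+6->D
  (4,8):dx=-5,dy=+4->D; (4,9):dx=-4,dy=+1->D; (5,6):dx=+3,dy=+4->C; (5,7):dx=-9,dy=+12->D
  (5,8):dx=-6,dy=+10->D; (5,9):dx=-5,dy=+7->D; (6,7):dx=-12,dy=+8->D; (6,8):dx=-9,dy=+6->D
  (6,9):dx=-8,dy=+3->D; (7,8):dx=+3,dy=-2->D; (7,9):dx=+4,dy=-5->D; (8,9):dx=+1,dy=-3->D
Step 2: C = 8, D = 28, total pairs = 36.
Step 3: tau = (C - D)/(n(n-1)/2) = (8 - 28)/36 = -0.555556.
Step 4: Exact two-sided p-value (enumerate n! = 362880 permutations of y under H0): p = 0.044615.
Step 5: alpha = 0.05. reject H0.

tau_b = -0.5556 (C=8, D=28), p = 0.044615, reject H0.


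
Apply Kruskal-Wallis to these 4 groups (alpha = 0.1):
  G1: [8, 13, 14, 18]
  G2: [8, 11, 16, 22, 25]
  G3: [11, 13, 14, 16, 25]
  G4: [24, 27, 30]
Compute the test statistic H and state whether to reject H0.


Step 1: Combine all N = 17 observations and assign midranks.
sorted (value, group, rank): (8,G1,1.5), (8,G2,1.5), (11,G2,3.5), (11,G3,3.5), (13,G1,5.5), (13,G3,5.5), (14,G1,7.5), (14,G3,7.5), (16,G2,9.5), (16,G3,9.5), (18,G1,11), (22,G2,12), (24,G4,13), (25,G2,14.5), (25,G3,14.5), (27,G4,16), (30,G4,17)
Step 2: Sum ranks within each group.
R_1 = 25.5 (n_1 = 4)
R_2 = 41 (n_2 = 5)
R_3 = 40.5 (n_3 = 5)
R_4 = 46 (n_4 = 3)
Step 3: H = 12/(N(N+1)) * sum(R_i^2/n_i) - 3(N+1)
     = 12/(17*18) * (25.5^2/4 + 41^2/5 + 40.5^2/5 + 46^2/3) - 3*18
     = 0.039216 * 1532.15 - 54
     = 6.084150.
Step 4: Ties present; correction factor C = 1 - 36/(17^3 - 17) = 0.992647. Corrected H = 6.084150 / 0.992647 = 6.129218.
Step 5: Under H0, H ~ chi^2(3); p-value = 0.105490.
Step 6: alpha = 0.1. fail to reject H0.

H = 6.1292, df = 3, p = 0.105490, fail to reject H0.


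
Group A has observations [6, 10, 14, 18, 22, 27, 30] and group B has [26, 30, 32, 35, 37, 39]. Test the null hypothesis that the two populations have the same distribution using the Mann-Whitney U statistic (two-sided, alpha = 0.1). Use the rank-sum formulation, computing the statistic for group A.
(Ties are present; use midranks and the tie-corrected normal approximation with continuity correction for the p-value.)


Step 1: Combine and sort all 13 observations; assign midranks.
sorted (value, group): (6,X), (10,X), (14,X), (18,X), (22,X), (26,Y), (27,X), (30,X), (30,Y), (32,Y), (35,Y), (37,Y), (39,Y)
ranks: 6->1, 10->2, 14->3, 18->4, 22->5, 26->6, 27->7, 30->8.5, 30->8.5, 32->10, 35->11, 37->12, 39->13
Step 2: Rank sum for X: R1 = 1 + 2 + 3 + 4 + 5 + 7 + 8.5 = 30.5.
Step 3: U_X = R1 - n1(n1+1)/2 = 30.5 - 7*8/2 = 30.5 - 28 = 2.5.
       U_Y = n1*n2 - U_X = 42 - 2.5 = 39.5.
Step 4: Ties are present, so use the tie-corrected normal approximation (with continuity correction) for the p-value.
Step 5: p-value = 0.010025; compare to alpha = 0.1. reject H0.

U_X = 2.5, p = 0.010025, reject H0 at alpha = 0.1.


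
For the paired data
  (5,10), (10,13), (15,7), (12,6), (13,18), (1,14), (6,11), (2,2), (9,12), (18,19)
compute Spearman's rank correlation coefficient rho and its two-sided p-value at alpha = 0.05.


Step 1: Rank x and y separately (midranks; no ties here).
rank(x): 5->3, 10->6, 15->9, 12->7, 13->8, 1->1, 6->4, 2->2, 9->5, 18->10
rank(y): 10->4, 13->7, 7->3, 6->2, 18->9, 14->8, 11->5, 2->1, 12->6, 19->10
Step 2: d_i = R_x(i) - R_y(i); compute d_i^2.
  (3-4)^2=1, (6-7)^2=1, (9-3)^2=36, (7-2)^2=25, (8-9)^2=1, (1-8)^2=49, (4-5)^2=1, (2-1)^2=1, (5-6)^2=1, (10-10)^2=0
sum(d^2) = 116.
Step 3: rho = 1 - 6*116 / (10*(10^2 - 1)) = 1 - 696/990 = 0.296970.
Step 4: Under H0, t = rho * sqrt((n-2)/(1-rho^2)) = 0.8796 ~ t(8).
Step 5: Two-sided p-value from the t-distribution with 8 df = 0.404702.
Step 6: alpha = 0.05. fail to reject H0.

rho = 0.2970, p = 0.404702, fail to reject H0 at alpha = 0.05.


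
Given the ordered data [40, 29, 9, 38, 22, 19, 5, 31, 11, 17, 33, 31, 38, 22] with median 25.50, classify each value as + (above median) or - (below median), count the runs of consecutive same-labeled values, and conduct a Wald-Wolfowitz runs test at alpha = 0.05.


Step 1: Compute median = 25.50; label A = above, B = below.
Labels in order: AABABBBABBAAAB  (n_A = 7, n_B = 7)
Step 2: Count runs R = 8.
Step 3: Under H0 (random ordering), E[R] = 2*n_A*n_B/(n_A+n_B) + 1 = 2*7*7/14 + 1 = 8.0000.
        Var[R] = 2*n_A*n_B*(2*n_A*n_B - n_A - n_B) / ((n_A+n_B)^2 * (n_A+n_B-1)) = 8232/2548 = 3.2308.
        SD[R] = 1.7974.
Step 4: R = E[R], so z = 0 with no continuity correction.
Step 5: Two-sided p-value via normal approximation = 2*(1 - Phi(|z|)) = 1.000000.
Step 6: alpha = 0.05. fail to reject H0.

R = 8, z = 0.0000, p = 1.000000, fail to reject H0.


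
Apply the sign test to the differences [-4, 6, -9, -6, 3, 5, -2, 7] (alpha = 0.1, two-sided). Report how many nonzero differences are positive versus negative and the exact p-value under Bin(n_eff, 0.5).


Step 1: Discard zero differences. Original n = 8; n_eff = number of nonzero differences = 8.
Nonzero differences (with sign): -4, +6, -9, -6, +3, +5, -2, +7
Step 2: Count signs: positive = 4, negative = 4.
Step 3: Under H0: P(positive) = 0.5, so the number of positives S ~ Bin(8, 0.5).
Step 4: Two-sided exact p-value = sum of Bin(8,0.5) probabilities at or below the observed probability = 1.000000.
Step 5: alpha = 0.1. fail to reject H0.

n_eff = 8, pos = 4, neg = 4, p = 1.000000, fail to reject H0.


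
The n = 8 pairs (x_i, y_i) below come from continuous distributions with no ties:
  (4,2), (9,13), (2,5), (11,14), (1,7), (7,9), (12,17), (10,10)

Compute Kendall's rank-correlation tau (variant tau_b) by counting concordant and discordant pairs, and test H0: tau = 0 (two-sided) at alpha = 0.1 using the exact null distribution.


Step 1: Enumerate the 28 unordered pairs (i,j) with i<j and classify each by sign(x_j-x_i) * sign(y_j-y_i).
  (1,2):dx=+5,dy=+11->C; (1,3):dx=-2,dy=+3->D; (1,4):dx=+7,dy=+12->C; (1,5):dx=-3,dy=+5->D
  (1,6):dx=+3,dy=+7->C; (1,7):dx=+8,dy=+15->C; (1,8):dx=+6,dy=+8->C; (2,3):dx=-7,dy=-8->C
  (2,4):dx=+2,dy=+1->C; (2,5):dx=-8,dy=-6->C; (2,6):dx=-2,dy=-4->C; (2,7):dx=+3,dy=+4->C
  (2,8):dx=+1,dy=-3->D; (3,4):dx=+9,dy=+9->C; (3,5):dx=-1,dy=+2->D; (3,6):dx=+5,dy=+4->C
  (3,7):dx=+10,dy=+12->C; (3,8):dx=+8,dy=+5->C; (4,5):dx=-10,dy=-7->C; (4,6):dx=-4,dy=-5->C
  (4,7):dx=+1,dy=+3->C; (4,8):dx=-1,dy=-4->C; (5,6):dx=+6,dy=+2->C; (5,7):dx=+11,dy=+10->C
  (5,8):dx=+9,dy=+3->C; (6,7):dx=+5,dy=+8->C; (6,8):dx=+3,dy=+1->C; (7,8):dx=-2,dy=-7->C
Step 2: C = 24, D = 4, total pairs = 28.
Step 3: tau = (C - D)/(n(n-1)/2) = (24 - 4)/28 = 0.714286.
Step 4: Exact two-sided p-value (enumerate n! = 40320 permutations of y under H0): p = 0.014137.
Step 5: alpha = 0.1. reject H0.

tau_b = 0.7143 (C=24, D=4), p = 0.014137, reject H0.


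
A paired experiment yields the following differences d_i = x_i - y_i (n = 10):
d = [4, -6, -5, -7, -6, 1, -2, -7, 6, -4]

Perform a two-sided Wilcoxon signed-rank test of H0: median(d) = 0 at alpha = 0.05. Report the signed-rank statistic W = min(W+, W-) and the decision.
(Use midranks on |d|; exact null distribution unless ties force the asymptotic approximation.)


Step 1: Drop any zero differences (none here) and take |d_i|.
|d| = [4, 6, 5, 7, 6, 1, 2, 7, 6, 4]
Step 2: Midrank |d_i| (ties get averaged ranks).
ranks: |4|->3.5, |6|->7, |5|->5, |7|->9.5, |6|->7, |1|->1, |2|->2, |7|->9.5, |6|->7, |4|->3.5
Step 3: Attach original signs; sum ranks with positive sign and with negative sign.
W+ = 3.5 + 1 + 7 = 11.5
W- = 7 + 5 + 9.5 + 7 + 2 + 9.5 + 3.5 = 43.5
(Check: W+ + W- = 55 should equal n(n+1)/2 = 55.)
Step 4: Test statistic W = min(W+, W-) = 11.5.
Step 5: Ties in |d|, so use the tie-corrected normal approximation.
        E[W] = n(n+1)/4 = 10*11/4 = 27.5.
        Tie groups: |d|=4 (t=2), |d|=6 (t=3), |d|=7 (t=2); sum(t^3 - t) = 36.
        Var[W] = n(n+1)(2n+1)/24 - sum(t^3-t)/48 = 2310/24 - 36/48 = 95.5.
        z = (W - E[W]) / sqrt(Var[W]) = (11.5 - 27.5) / 9.7724 = -1.6373.
        Two-sided p = 2*Phi(z) = 0.101576.
Step 6: alpha = 0.05. fail to reject H0.

W+ = 11.5, W- = 43.5, W = min = 11.5, p = 0.101576, fail to reject H0.


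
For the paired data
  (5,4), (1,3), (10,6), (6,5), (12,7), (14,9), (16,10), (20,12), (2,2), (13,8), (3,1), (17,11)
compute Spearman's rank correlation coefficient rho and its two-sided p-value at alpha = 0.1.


Step 1: Rank x and y separately (midranks; no ties here).
rank(x): 5->4, 1->1, 10->6, 6->5, 12->7, 14->9, 16->10, 20->12, 2->2, 13->8, 3->3, 17->11
rank(y): 4->4, 3->3, 6->6, 5->5, 7->7, 9->9, 10->10, 12->12, 2->2, 8->8, 1->1, 11->11
Step 2: d_i = R_x(i) - R_y(i); compute d_i^2.
  (4-4)^2=0, (1-3)^2=4, (6-6)^2=0, (5-5)^2=0, (7-7)^2=0, (9-9)^2=0, (10-10)^2=0, (12-12)^2=0, (2-2)^2=0, (8-8)^2=0, (3-1)^2=4, (11-11)^2=0
sum(d^2) = 8.
Step 3: rho = 1 - 6*8 / (12*(12^2 - 1)) = 1 - 48/1716 = 0.972028.
Step 4: Under H0, t = rho * sqrt((n-2)/(1-rho^2)) = 13.0876 ~ t(10).
Step 5: Two-sided p-value from the t-distribution with 10 df = 0.000000.
Step 6: alpha = 0.1. reject H0.

rho = 0.9720, p = 0.000000, reject H0 at alpha = 0.1.


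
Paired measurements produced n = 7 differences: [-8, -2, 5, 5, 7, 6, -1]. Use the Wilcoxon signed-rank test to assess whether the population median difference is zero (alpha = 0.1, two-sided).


Step 1: Drop any zero differences (none here) and take |d_i|.
|d| = [8, 2, 5, 5, 7, 6, 1]
Step 2: Midrank |d_i| (ties get averaged ranks).
ranks: |8|->7, |2|->2, |5|->3.5, |5|->3.5, |7|->6, |6|->5, |1|->1
Step 3: Attach original signs; sum ranks with positive sign and with negative sign.
W+ = 3.5 + 3.5 + 6 + 5 = 18
W- = 7 + 2 + 1 = 10
(Check: W+ + W- = 28 should equal n(n+1)/2 = 28.)
Step 4: Test statistic W = min(W+, W-) = 10.
Step 5: Ties in |d|, so use the tie-corrected normal approximation.
        E[W] = n(n+1)/4 = 7*8/4 = 14.
        Tie groups: |d|=5 (t=2); sum(t^3 - t) = 6.
        Var[W] = n(n+1)(2n+1)/24 - sum(t^3-t)/48 = 840/24 - 6/48 = 34.875.
        z = (W - E[W]) / sqrt(Var[W]) = (10 - 14) / 5.9055 = -0.6773.
        Two-sided p = 2*Phi(z) = 0.498194.
Step 6: alpha = 0.1. fail to reject H0.

W+ = 18, W- = 10, W = min = 10, p = 0.498194, fail to reject H0.


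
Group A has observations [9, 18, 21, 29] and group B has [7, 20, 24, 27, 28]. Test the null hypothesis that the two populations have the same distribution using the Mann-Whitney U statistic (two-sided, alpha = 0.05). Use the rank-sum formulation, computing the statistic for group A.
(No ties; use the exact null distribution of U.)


Step 1: Combine and sort all 9 observations; assign midranks.
sorted (value, group): (7,Y), (9,X), (18,X), (20,Y), (21,X), (24,Y), (27,Y), (28,Y), (29,X)
ranks: 7->1, 9->2, 18->3, 20->4, 21->5, 24->6, 27->7, 28->8, 29->9
Step 2: Rank sum for X: R1 = 2 + 3 + 5 + 9 = 19.
Step 3: U_X = R1 - n1(n1+1)/2 = 19 - 4*5/2 = 19 - 10 = 9.
       U_Y = n1*n2 - U_X = 20 - 9 = 11.
Step 4: No ties, so the exact null distribution of U (based on enumerating the C(9,4) = 126 equally likely rank assignments) gives the two-sided p-value.
Step 5: p-value = 0.904762; compare to alpha = 0.05. fail to reject H0.

U_X = 9, p = 0.904762, fail to reject H0 at alpha = 0.05.


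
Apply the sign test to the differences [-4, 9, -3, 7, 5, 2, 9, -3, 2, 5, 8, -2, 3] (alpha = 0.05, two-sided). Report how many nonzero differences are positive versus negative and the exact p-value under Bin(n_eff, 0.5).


Step 1: Discard zero differences. Original n = 13; n_eff = number of nonzero differences = 13.
Nonzero differences (with sign): -4, +9, -3, +7, +5, +2, +9, -3, +2, +5, +8, -2, +3
Step 2: Count signs: positive = 9, negative = 4.
Step 3: Under H0: P(positive) = 0.5, so the number of positives S ~ Bin(13, 0.5).
Step 4: Two-sided exact p-value = sum of Bin(13,0.5) probabilities at or below the observed probability = 0.266846.
Step 5: alpha = 0.05. fail to reject H0.

n_eff = 13, pos = 9, neg = 4, p = 0.266846, fail to reject H0.
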